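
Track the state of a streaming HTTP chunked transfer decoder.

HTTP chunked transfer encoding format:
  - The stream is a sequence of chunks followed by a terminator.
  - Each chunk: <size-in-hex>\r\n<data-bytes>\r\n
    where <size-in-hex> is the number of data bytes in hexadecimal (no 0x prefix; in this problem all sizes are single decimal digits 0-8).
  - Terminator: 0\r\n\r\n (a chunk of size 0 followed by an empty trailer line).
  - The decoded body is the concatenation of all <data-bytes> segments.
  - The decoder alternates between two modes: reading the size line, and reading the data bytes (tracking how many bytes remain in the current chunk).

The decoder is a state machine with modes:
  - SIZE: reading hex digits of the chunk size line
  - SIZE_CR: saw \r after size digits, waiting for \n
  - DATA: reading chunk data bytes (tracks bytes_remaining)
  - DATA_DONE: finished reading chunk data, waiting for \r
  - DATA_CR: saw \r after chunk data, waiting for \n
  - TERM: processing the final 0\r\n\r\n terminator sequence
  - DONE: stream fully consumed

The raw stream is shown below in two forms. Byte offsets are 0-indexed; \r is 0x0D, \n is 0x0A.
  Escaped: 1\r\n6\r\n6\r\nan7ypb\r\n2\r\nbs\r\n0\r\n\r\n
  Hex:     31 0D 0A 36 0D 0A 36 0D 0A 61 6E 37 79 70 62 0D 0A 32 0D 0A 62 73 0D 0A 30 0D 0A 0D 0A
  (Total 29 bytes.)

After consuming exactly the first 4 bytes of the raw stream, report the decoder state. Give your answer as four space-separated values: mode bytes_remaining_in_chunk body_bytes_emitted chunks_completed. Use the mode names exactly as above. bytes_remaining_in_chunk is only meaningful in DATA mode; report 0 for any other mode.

Answer: DATA_DONE 0 1 0

Derivation:
Byte 0 = '1': mode=SIZE remaining=0 emitted=0 chunks_done=0
Byte 1 = 0x0D: mode=SIZE_CR remaining=0 emitted=0 chunks_done=0
Byte 2 = 0x0A: mode=DATA remaining=1 emitted=0 chunks_done=0
Byte 3 = '6': mode=DATA_DONE remaining=0 emitted=1 chunks_done=0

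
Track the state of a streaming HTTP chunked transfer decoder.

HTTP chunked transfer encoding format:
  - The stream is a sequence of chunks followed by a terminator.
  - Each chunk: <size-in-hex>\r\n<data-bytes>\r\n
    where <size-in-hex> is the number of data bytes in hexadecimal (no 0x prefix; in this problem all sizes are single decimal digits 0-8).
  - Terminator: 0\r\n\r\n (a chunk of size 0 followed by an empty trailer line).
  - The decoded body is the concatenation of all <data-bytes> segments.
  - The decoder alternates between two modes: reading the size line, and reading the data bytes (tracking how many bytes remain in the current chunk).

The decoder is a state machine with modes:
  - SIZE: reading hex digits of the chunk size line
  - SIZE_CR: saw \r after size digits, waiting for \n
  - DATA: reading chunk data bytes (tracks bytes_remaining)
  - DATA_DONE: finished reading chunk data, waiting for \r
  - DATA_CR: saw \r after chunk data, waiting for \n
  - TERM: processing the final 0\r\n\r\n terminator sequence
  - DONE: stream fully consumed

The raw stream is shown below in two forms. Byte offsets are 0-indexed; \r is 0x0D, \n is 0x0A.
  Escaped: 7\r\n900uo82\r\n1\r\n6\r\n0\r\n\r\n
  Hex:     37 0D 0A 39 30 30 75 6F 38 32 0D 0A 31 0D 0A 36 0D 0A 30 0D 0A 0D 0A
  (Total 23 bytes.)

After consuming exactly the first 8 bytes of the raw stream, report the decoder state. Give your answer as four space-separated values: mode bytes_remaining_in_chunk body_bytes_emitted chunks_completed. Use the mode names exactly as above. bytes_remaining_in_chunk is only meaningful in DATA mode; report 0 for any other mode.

Byte 0 = '7': mode=SIZE remaining=0 emitted=0 chunks_done=0
Byte 1 = 0x0D: mode=SIZE_CR remaining=0 emitted=0 chunks_done=0
Byte 2 = 0x0A: mode=DATA remaining=7 emitted=0 chunks_done=0
Byte 3 = '9': mode=DATA remaining=6 emitted=1 chunks_done=0
Byte 4 = '0': mode=DATA remaining=5 emitted=2 chunks_done=0
Byte 5 = '0': mode=DATA remaining=4 emitted=3 chunks_done=0
Byte 6 = 'u': mode=DATA remaining=3 emitted=4 chunks_done=0
Byte 7 = 'o': mode=DATA remaining=2 emitted=5 chunks_done=0

Answer: DATA 2 5 0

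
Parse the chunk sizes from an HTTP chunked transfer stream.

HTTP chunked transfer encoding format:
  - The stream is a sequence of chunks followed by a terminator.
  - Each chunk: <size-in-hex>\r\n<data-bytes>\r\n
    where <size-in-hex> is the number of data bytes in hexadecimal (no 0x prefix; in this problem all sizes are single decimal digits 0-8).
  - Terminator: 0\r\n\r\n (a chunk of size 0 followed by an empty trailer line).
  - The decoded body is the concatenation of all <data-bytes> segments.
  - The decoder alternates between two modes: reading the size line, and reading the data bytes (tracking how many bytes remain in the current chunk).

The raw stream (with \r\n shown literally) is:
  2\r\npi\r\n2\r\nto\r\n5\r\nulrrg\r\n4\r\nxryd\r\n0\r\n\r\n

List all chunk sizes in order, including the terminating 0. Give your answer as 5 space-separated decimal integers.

Chunk 1: stream[0..1]='2' size=0x2=2, data at stream[3..5]='pi' -> body[0..2], body so far='pi'
Chunk 2: stream[7..8]='2' size=0x2=2, data at stream[10..12]='to' -> body[2..4], body so far='pito'
Chunk 3: stream[14..15]='5' size=0x5=5, data at stream[17..22]='ulrrg' -> body[4..9], body so far='pitoulrrg'
Chunk 4: stream[24..25]='4' size=0x4=4, data at stream[27..31]='xryd' -> body[9..13], body so far='pitoulrrgxryd'
Chunk 5: stream[33..34]='0' size=0 (terminator). Final body='pitoulrrgxryd' (13 bytes)

Answer: 2 2 5 4 0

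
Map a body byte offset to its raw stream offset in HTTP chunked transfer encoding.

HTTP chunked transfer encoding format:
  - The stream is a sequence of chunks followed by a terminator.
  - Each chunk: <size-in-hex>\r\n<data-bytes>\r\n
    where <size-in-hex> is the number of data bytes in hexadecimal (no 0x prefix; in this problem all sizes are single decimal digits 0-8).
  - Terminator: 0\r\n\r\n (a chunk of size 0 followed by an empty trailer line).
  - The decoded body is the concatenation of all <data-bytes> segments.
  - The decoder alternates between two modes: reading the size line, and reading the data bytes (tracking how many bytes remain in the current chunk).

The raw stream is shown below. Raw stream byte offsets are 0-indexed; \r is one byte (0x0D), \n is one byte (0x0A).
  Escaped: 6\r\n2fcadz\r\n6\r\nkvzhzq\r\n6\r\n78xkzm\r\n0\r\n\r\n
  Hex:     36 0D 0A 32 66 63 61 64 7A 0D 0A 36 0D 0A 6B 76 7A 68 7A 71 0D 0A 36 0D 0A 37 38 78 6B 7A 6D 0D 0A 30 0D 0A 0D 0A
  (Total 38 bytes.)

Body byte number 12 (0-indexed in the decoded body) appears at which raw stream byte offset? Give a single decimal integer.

Answer: 25

Derivation:
Chunk 1: stream[0..1]='6' size=0x6=6, data at stream[3..9]='2fcadz' -> body[0..6], body so far='2fcadz'
Chunk 2: stream[11..12]='6' size=0x6=6, data at stream[14..20]='kvzhzq' -> body[6..12], body so far='2fcadzkvzhzq'
Chunk 3: stream[22..23]='6' size=0x6=6, data at stream[25..31]='78xkzm' -> body[12..18], body so far='2fcadzkvzhzq78xkzm'
Chunk 4: stream[33..34]='0' size=0 (terminator). Final body='2fcadzkvzhzq78xkzm' (18 bytes)
Body byte 12 at stream offset 25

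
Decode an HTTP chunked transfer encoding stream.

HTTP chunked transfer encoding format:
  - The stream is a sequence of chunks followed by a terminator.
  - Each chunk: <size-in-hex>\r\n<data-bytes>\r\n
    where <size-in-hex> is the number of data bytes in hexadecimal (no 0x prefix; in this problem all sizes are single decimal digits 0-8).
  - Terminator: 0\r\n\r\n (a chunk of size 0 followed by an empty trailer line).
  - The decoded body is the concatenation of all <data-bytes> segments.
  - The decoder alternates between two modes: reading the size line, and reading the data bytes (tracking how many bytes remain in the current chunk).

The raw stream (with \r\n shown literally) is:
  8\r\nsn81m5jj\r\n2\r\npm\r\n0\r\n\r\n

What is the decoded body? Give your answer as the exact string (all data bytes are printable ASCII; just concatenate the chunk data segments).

Chunk 1: stream[0..1]='8' size=0x8=8, data at stream[3..11]='sn81m5jj' -> body[0..8], body so far='sn81m5jj'
Chunk 2: stream[13..14]='2' size=0x2=2, data at stream[16..18]='pm' -> body[8..10], body so far='sn81m5jjpm'
Chunk 3: stream[20..21]='0' size=0 (terminator). Final body='sn81m5jjpm' (10 bytes)

Answer: sn81m5jjpm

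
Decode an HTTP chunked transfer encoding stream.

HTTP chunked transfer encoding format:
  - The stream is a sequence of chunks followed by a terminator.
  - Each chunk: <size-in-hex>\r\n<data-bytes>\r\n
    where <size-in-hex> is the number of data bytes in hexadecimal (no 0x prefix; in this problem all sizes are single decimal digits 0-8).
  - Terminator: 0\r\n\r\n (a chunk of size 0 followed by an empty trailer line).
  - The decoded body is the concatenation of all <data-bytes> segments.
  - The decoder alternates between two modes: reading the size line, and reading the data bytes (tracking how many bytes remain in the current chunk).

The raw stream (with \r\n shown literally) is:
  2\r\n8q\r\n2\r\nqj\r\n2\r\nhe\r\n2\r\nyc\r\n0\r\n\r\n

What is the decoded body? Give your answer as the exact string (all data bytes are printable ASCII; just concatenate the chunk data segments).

Chunk 1: stream[0..1]='2' size=0x2=2, data at stream[3..5]='8q' -> body[0..2], body so far='8q'
Chunk 2: stream[7..8]='2' size=0x2=2, data at stream[10..12]='qj' -> body[2..4], body so far='8qqj'
Chunk 3: stream[14..15]='2' size=0x2=2, data at stream[17..19]='he' -> body[4..6], body so far='8qqjhe'
Chunk 4: stream[21..22]='2' size=0x2=2, data at stream[24..26]='yc' -> body[6..8], body so far='8qqjheyc'
Chunk 5: stream[28..29]='0' size=0 (terminator). Final body='8qqjheyc' (8 bytes)

Answer: 8qqjheyc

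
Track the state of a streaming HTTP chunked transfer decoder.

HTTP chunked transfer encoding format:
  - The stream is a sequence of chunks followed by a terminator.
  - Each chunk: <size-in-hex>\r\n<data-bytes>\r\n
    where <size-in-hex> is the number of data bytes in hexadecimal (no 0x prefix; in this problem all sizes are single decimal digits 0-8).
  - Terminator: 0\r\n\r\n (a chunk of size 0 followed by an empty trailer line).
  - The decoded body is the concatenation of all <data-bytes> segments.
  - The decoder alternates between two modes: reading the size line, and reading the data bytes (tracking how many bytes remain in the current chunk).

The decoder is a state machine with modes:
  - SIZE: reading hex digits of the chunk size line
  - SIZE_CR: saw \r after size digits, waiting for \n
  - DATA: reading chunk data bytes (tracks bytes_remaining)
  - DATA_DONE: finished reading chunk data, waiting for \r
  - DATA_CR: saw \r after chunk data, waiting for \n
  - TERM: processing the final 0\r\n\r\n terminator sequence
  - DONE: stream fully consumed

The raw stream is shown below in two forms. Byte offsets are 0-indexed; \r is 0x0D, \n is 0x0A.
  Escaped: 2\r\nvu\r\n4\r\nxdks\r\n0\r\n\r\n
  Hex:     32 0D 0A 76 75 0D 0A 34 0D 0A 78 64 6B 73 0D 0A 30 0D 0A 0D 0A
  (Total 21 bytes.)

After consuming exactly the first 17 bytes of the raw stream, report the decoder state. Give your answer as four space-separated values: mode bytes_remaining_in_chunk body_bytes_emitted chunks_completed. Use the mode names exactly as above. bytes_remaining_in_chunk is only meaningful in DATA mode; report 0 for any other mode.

Answer: SIZE 0 6 2

Derivation:
Byte 0 = '2': mode=SIZE remaining=0 emitted=0 chunks_done=0
Byte 1 = 0x0D: mode=SIZE_CR remaining=0 emitted=0 chunks_done=0
Byte 2 = 0x0A: mode=DATA remaining=2 emitted=0 chunks_done=0
Byte 3 = 'v': mode=DATA remaining=1 emitted=1 chunks_done=0
Byte 4 = 'u': mode=DATA_DONE remaining=0 emitted=2 chunks_done=0
Byte 5 = 0x0D: mode=DATA_CR remaining=0 emitted=2 chunks_done=0
Byte 6 = 0x0A: mode=SIZE remaining=0 emitted=2 chunks_done=1
Byte 7 = '4': mode=SIZE remaining=0 emitted=2 chunks_done=1
Byte 8 = 0x0D: mode=SIZE_CR remaining=0 emitted=2 chunks_done=1
Byte 9 = 0x0A: mode=DATA remaining=4 emitted=2 chunks_done=1
Byte 10 = 'x': mode=DATA remaining=3 emitted=3 chunks_done=1
Byte 11 = 'd': mode=DATA remaining=2 emitted=4 chunks_done=1
Byte 12 = 'k': mode=DATA remaining=1 emitted=5 chunks_done=1
Byte 13 = 's': mode=DATA_DONE remaining=0 emitted=6 chunks_done=1
Byte 14 = 0x0D: mode=DATA_CR remaining=0 emitted=6 chunks_done=1
Byte 15 = 0x0A: mode=SIZE remaining=0 emitted=6 chunks_done=2
Byte 16 = '0': mode=SIZE remaining=0 emitted=6 chunks_done=2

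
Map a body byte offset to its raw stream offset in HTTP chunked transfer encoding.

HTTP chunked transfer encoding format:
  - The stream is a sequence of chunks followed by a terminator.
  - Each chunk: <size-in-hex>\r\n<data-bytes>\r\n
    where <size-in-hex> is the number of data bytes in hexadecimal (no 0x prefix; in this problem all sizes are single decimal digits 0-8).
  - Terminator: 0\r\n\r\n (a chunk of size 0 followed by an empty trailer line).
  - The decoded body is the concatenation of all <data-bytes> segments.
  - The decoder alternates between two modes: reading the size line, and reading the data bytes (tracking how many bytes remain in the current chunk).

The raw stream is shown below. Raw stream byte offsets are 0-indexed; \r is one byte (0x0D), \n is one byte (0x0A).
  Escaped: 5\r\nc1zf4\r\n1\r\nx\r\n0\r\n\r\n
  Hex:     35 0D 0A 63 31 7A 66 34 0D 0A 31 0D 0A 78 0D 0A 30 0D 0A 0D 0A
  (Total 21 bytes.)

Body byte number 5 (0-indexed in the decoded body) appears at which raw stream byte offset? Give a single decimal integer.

Answer: 13

Derivation:
Chunk 1: stream[0..1]='5' size=0x5=5, data at stream[3..8]='c1zf4' -> body[0..5], body so far='c1zf4'
Chunk 2: stream[10..11]='1' size=0x1=1, data at stream[13..14]='x' -> body[5..6], body so far='c1zf4x'
Chunk 3: stream[16..17]='0' size=0 (terminator). Final body='c1zf4x' (6 bytes)
Body byte 5 at stream offset 13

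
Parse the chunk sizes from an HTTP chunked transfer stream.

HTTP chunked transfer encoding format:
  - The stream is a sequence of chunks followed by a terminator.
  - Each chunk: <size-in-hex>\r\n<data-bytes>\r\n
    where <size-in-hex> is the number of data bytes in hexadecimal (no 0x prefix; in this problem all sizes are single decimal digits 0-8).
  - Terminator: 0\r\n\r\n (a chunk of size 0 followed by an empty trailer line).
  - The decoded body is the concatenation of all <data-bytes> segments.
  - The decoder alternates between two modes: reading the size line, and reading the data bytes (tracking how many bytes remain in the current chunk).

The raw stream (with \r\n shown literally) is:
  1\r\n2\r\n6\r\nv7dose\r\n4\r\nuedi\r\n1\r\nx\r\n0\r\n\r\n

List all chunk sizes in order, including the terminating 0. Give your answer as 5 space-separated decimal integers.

Answer: 1 6 4 1 0

Derivation:
Chunk 1: stream[0..1]='1' size=0x1=1, data at stream[3..4]='2' -> body[0..1], body so far='2'
Chunk 2: stream[6..7]='6' size=0x6=6, data at stream[9..15]='v7dose' -> body[1..7], body so far='2v7dose'
Chunk 3: stream[17..18]='4' size=0x4=4, data at stream[20..24]='uedi' -> body[7..11], body so far='2v7doseuedi'
Chunk 4: stream[26..27]='1' size=0x1=1, data at stream[29..30]='x' -> body[11..12], body so far='2v7doseuedix'
Chunk 5: stream[32..33]='0' size=0 (terminator). Final body='2v7doseuedix' (12 bytes)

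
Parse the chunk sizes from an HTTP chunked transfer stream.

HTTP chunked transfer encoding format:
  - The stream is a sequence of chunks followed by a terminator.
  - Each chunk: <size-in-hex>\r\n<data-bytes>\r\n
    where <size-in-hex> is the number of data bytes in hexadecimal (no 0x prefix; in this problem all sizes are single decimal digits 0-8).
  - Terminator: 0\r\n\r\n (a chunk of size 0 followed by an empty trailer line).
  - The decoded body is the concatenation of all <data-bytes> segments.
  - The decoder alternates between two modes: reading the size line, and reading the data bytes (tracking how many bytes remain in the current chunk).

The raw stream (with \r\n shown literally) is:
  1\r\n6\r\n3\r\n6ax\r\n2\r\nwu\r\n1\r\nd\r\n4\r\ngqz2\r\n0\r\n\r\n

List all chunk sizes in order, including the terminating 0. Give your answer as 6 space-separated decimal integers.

Answer: 1 3 2 1 4 0

Derivation:
Chunk 1: stream[0..1]='1' size=0x1=1, data at stream[3..4]='6' -> body[0..1], body so far='6'
Chunk 2: stream[6..7]='3' size=0x3=3, data at stream[9..12]='6ax' -> body[1..4], body so far='66ax'
Chunk 3: stream[14..15]='2' size=0x2=2, data at stream[17..19]='wu' -> body[4..6], body so far='66axwu'
Chunk 4: stream[21..22]='1' size=0x1=1, data at stream[24..25]='d' -> body[6..7], body so far='66axwud'
Chunk 5: stream[27..28]='4' size=0x4=4, data at stream[30..34]='gqz2' -> body[7..11], body so far='66axwudgqz2'
Chunk 6: stream[36..37]='0' size=0 (terminator). Final body='66axwudgqz2' (11 bytes)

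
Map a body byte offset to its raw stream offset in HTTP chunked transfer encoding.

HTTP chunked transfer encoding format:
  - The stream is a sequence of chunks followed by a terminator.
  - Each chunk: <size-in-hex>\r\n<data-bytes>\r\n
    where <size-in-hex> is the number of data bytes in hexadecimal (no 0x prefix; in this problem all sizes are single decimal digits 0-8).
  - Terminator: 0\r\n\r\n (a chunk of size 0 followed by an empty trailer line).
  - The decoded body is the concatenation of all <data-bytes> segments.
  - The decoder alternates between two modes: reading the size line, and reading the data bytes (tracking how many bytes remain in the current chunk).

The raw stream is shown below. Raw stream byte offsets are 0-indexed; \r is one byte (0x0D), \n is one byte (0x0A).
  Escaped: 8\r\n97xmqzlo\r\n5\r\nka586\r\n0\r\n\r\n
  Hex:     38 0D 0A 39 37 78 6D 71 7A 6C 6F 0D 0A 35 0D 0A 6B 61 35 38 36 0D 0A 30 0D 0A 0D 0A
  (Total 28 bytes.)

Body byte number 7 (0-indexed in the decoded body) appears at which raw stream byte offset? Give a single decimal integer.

Chunk 1: stream[0..1]='8' size=0x8=8, data at stream[3..11]='97xmqzlo' -> body[0..8], body so far='97xmqzlo'
Chunk 2: stream[13..14]='5' size=0x5=5, data at stream[16..21]='ka586' -> body[8..13], body so far='97xmqzloka586'
Chunk 3: stream[23..24]='0' size=0 (terminator). Final body='97xmqzloka586' (13 bytes)
Body byte 7 at stream offset 10

Answer: 10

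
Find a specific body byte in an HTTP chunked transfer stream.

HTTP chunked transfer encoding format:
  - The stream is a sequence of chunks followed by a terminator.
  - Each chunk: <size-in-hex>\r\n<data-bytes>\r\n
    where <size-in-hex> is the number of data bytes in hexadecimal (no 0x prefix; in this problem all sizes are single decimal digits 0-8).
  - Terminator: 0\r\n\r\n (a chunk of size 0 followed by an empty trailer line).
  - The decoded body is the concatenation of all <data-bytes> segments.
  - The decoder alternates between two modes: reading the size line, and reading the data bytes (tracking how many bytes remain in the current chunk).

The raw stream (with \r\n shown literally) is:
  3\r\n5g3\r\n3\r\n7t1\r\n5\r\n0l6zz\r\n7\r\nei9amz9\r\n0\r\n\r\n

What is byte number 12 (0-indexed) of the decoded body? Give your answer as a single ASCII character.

Answer: i

Derivation:
Chunk 1: stream[0..1]='3' size=0x3=3, data at stream[3..6]='5g3' -> body[0..3], body so far='5g3'
Chunk 2: stream[8..9]='3' size=0x3=3, data at stream[11..14]='7t1' -> body[3..6], body so far='5g37t1'
Chunk 3: stream[16..17]='5' size=0x5=5, data at stream[19..24]='0l6zz' -> body[6..11], body so far='5g37t10l6zz'
Chunk 4: stream[26..27]='7' size=0x7=7, data at stream[29..36]='ei9amz9' -> body[11..18], body so far='5g37t10l6zzei9amz9'
Chunk 5: stream[38..39]='0' size=0 (terminator). Final body='5g37t10l6zzei9amz9' (18 bytes)
Body byte 12 = 'i'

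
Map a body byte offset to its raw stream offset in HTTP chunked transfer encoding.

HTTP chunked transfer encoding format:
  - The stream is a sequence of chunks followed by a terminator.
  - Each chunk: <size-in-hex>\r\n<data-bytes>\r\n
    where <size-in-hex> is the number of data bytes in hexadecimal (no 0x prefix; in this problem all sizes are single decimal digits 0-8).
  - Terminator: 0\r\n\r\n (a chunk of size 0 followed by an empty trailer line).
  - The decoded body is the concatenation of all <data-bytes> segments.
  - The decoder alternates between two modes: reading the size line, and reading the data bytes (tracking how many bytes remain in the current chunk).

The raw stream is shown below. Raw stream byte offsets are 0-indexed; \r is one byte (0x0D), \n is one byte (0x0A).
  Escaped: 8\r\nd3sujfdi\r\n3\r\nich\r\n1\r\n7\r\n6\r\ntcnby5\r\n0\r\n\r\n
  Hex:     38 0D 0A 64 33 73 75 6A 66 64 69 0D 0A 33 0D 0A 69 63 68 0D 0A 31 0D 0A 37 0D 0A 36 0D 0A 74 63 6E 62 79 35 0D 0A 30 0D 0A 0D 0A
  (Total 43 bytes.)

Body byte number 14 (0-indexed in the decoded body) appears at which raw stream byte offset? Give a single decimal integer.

Chunk 1: stream[0..1]='8' size=0x8=8, data at stream[3..11]='d3sujfdi' -> body[0..8], body so far='d3sujfdi'
Chunk 2: stream[13..14]='3' size=0x3=3, data at stream[16..19]='ich' -> body[8..11], body so far='d3sujfdiich'
Chunk 3: stream[21..22]='1' size=0x1=1, data at stream[24..25]='7' -> body[11..12], body so far='d3sujfdiich7'
Chunk 4: stream[27..28]='6' size=0x6=6, data at stream[30..36]='tcnby5' -> body[12..18], body so far='d3sujfdiich7tcnby5'
Chunk 5: stream[38..39]='0' size=0 (terminator). Final body='d3sujfdiich7tcnby5' (18 bytes)
Body byte 14 at stream offset 32

Answer: 32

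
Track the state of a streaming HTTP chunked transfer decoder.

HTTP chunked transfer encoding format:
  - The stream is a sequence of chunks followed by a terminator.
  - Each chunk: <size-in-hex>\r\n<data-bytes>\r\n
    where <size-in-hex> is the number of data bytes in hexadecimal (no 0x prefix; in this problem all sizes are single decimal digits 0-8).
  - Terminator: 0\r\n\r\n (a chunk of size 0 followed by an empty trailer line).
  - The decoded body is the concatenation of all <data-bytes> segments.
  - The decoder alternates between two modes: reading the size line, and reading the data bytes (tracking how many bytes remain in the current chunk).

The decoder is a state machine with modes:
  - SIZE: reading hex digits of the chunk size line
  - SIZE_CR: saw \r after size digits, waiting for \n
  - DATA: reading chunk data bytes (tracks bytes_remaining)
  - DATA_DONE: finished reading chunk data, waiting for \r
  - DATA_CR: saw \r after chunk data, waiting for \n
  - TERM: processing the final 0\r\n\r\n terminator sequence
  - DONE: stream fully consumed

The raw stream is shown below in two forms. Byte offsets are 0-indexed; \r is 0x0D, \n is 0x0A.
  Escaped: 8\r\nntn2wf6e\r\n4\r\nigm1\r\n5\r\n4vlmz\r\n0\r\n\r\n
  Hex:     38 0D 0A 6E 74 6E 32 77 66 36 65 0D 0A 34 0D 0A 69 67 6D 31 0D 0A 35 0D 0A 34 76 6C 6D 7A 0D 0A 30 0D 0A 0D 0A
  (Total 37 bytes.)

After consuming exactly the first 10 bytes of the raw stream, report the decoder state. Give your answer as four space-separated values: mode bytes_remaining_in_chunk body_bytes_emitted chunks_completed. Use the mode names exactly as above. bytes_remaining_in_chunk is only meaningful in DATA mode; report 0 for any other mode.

Byte 0 = '8': mode=SIZE remaining=0 emitted=0 chunks_done=0
Byte 1 = 0x0D: mode=SIZE_CR remaining=0 emitted=0 chunks_done=0
Byte 2 = 0x0A: mode=DATA remaining=8 emitted=0 chunks_done=0
Byte 3 = 'n': mode=DATA remaining=7 emitted=1 chunks_done=0
Byte 4 = 't': mode=DATA remaining=6 emitted=2 chunks_done=0
Byte 5 = 'n': mode=DATA remaining=5 emitted=3 chunks_done=0
Byte 6 = '2': mode=DATA remaining=4 emitted=4 chunks_done=0
Byte 7 = 'w': mode=DATA remaining=3 emitted=5 chunks_done=0
Byte 8 = 'f': mode=DATA remaining=2 emitted=6 chunks_done=0
Byte 9 = '6': mode=DATA remaining=1 emitted=7 chunks_done=0

Answer: DATA 1 7 0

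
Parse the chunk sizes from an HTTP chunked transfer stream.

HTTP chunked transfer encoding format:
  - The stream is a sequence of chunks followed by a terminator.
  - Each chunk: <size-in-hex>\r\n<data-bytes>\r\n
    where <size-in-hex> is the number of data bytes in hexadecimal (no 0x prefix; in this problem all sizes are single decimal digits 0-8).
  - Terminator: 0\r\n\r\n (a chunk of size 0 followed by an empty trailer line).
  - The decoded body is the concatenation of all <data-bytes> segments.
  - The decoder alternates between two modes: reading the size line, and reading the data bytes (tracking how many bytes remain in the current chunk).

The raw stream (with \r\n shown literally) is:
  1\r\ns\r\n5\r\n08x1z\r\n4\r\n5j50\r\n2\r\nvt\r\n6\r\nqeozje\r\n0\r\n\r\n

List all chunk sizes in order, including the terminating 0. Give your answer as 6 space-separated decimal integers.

Chunk 1: stream[0..1]='1' size=0x1=1, data at stream[3..4]='s' -> body[0..1], body so far='s'
Chunk 2: stream[6..7]='5' size=0x5=5, data at stream[9..14]='08x1z' -> body[1..6], body so far='s08x1z'
Chunk 3: stream[16..17]='4' size=0x4=4, data at stream[19..23]='5j50' -> body[6..10], body so far='s08x1z5j50'
Chunk 4: stream[25..26]='2' size=0x2=2, data at stream[28..30]='vt' -> body[10..12], body so far='s08x1z5j50vt'
Chunk 5: stream[32..33]='6' size=0x6=6, data at stream[35..41]='qeozje' -> body[12..18], body so far='s08x1z5j50vtqeozje'
Chunk 6: stream[43..44]='0' size=0 (terminator). Final body='s08x1z5j50vtqeozje' (18 bytes)

Answer: 1 5 4 2 6 0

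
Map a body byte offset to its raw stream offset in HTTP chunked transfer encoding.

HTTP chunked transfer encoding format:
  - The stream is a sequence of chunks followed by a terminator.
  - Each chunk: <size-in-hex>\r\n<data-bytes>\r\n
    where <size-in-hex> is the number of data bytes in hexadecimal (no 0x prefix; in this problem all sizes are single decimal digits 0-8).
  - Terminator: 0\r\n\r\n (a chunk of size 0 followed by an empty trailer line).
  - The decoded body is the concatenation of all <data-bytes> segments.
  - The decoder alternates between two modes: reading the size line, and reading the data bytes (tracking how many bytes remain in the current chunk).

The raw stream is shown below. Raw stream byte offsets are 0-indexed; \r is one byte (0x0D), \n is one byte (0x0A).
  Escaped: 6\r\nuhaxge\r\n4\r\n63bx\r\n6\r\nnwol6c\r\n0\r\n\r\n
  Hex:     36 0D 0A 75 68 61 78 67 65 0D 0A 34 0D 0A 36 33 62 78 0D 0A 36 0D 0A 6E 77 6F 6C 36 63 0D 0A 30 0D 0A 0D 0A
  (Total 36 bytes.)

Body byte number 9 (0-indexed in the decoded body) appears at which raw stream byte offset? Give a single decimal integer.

Answer: 17

Derivation:
Chunk 1: stream[0..1]='6' size=0x6=6, data at stream[3..9]='uhaxge' -> body[0..6], body so far='uhaxge'
Chunk 2: stream[11..12]='4' size=0x4=4, data at stream[14..18]='63bx' -> body[6..10], body so far='uhaxge63bx'
Chunk 3: stream[20..21]='6' size=0x6=6, data at stream[23..29]='nwol6c' -> body[10..16], body so far='uhaxge63bxnwol6c'
Chunk 4: stream[31..32]='0' size=0 (terminator). Final body='uhaxge63bxnwol6c' (16 bytes)
Body byte 9 at stream offset 17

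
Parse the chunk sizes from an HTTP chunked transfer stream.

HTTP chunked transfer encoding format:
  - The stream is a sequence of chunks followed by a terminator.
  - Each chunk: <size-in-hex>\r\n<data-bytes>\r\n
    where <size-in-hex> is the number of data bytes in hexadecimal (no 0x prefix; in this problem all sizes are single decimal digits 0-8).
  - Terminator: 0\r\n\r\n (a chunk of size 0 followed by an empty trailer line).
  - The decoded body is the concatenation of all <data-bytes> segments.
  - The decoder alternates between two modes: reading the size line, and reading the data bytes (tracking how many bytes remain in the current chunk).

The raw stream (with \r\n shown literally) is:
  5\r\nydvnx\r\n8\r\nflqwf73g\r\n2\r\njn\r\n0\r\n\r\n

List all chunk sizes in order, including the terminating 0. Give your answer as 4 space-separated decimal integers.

Chunk 1: stream[0..1]='5' size=0x5=5, data at stream[3..8]='ydvnx' -> body[0..5], body so far='ydvnx'
Chunk 2: stream[10..11]='8' size=0x8=8, data at stream[13..21]='flqwf73g' -> body[5..13], body so far='ydvnxflqwf73g'
Chunk 3: stream[23..24]='2' size=0x2=2, data at stream[26..28]='jn' -> body[13..15], body so far='ydvnxflqwf73gjn'
Chunk 4: stream[30..31]='0' size=0 (terminator). Final body='ydvnxflqwf73gjn' (15 bytes)

Answer: 5 8 2 0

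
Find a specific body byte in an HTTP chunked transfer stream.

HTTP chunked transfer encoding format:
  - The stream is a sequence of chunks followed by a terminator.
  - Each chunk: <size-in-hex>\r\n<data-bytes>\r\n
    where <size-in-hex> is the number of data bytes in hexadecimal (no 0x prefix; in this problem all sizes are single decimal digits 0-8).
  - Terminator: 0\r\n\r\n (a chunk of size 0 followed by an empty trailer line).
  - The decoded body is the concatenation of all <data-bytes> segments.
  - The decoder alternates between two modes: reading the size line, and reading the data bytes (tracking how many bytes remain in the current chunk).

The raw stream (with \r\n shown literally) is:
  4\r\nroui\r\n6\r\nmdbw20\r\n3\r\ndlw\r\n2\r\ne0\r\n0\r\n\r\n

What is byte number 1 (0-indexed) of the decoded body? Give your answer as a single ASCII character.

Chunk 1: stream[0..1]='4' size=0x4=4, data at stream[3..7]='roui' -> body[0..4], body so far='roui'
Chunk 2: stream[9..10]='6' size=0x6=6, data at stream[12..18]='mdbw20' -> body[4..10], body so far='rouimdbw20'
Chunk 3: stream[20..21]='3' size=0x3=3, data at stream[23..26]='dlw' -> body[10..13], body so far='rouimdbw20dlw'
Chunk 4: stream[28..29]='2' size=0x2=2, data at stream[31..33]='e0' -> body[13..15], body so far='rouimdbw20dlwe0'
Chunk 5: stream[35..36]='0' size=0 (terminator). Final body='rouimdbw20dlwe0' (15 bytes)
Body byte 1 = 'o'

Answer: o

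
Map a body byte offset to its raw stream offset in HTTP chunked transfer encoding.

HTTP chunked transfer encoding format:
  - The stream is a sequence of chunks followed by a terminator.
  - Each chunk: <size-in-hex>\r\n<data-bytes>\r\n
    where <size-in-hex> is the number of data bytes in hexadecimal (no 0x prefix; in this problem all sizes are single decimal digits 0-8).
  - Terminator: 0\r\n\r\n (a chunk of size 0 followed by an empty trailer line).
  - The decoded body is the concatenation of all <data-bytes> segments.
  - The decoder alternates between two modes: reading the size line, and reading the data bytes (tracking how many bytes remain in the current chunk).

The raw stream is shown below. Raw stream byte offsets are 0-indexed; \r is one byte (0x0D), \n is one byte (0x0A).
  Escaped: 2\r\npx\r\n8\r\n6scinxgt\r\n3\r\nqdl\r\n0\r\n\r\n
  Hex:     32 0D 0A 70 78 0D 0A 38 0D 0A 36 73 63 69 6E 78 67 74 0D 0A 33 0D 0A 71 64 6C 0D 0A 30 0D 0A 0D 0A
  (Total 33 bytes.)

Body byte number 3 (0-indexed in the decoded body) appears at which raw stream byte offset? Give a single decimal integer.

Chunk 1: stream[0..1]='2' size=0x2=2, data at stream[3..5]='px' -> body[0..2], body so far='px'
Chunk 2: stream[7..8]='8' size=0x8=8, data at stream[10..18]='6scinxgt' -> body[2..10], body so far='px6scinxgt'
Chunk 3: stream[20..21]='3' size=0x3=3, data at stream[23..26]='qdl' -> body[10..13], body so far='px6scinxgtqdl'
Chunk 4: stream[28..29]='0' size=0 (terminator). Final body='px6scinxgtqdl' (13 bytes)
Body byte 3 at stream offset 11

Answer: 11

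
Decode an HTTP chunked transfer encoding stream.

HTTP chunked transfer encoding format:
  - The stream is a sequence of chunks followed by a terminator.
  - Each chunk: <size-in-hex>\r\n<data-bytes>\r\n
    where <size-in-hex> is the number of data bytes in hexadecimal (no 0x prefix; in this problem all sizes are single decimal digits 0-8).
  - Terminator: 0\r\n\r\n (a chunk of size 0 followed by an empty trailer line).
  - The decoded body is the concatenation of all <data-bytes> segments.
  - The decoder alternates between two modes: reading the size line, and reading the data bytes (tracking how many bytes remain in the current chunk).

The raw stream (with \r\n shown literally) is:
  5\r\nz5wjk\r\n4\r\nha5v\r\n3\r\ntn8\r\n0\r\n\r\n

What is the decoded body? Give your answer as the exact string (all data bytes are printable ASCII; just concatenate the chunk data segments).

Answer: z5wjkha5vtn8

Derivation:
Chunk 1: stream[0..1]='5' size=0x5=5, data at stream[3..8]='z5wjk' -> body[0..5], body so far='z5wjk'
Chunk 2: stream[10..11]='4' size=0x4=4, data at stream[13..17]='ha5v' -> body[5..9], body so far='z5wjkha5v'
Chunk 3: stream[19..20]='3' size=0x3=3, data at stream[22..25]='tn8' -> body[9..12], body so far='z5wjkha5vtn8'
Chunk 4: stream[27..28]='0' size=0 (terminator). Final body='z5wjkha5vtn8' (12 bytes)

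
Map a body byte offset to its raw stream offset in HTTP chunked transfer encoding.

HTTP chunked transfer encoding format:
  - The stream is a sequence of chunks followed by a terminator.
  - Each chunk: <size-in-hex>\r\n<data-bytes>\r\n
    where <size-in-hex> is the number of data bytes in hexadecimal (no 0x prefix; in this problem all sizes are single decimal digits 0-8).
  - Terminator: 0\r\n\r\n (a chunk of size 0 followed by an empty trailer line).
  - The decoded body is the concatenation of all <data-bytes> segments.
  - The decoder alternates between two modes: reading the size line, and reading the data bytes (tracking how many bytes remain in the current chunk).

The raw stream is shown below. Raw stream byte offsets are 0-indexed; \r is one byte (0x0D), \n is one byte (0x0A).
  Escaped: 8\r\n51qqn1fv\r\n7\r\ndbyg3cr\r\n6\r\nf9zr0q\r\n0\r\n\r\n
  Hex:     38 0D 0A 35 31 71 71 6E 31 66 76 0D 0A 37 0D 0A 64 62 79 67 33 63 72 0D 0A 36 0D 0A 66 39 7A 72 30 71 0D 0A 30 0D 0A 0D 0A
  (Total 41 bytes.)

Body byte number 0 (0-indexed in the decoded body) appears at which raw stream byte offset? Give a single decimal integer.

Answer: 3

Derivation:
Chunk 1: stream[0..1]='8' size=0x8=8, data at stream[3..11]='51qqn1fv' -> body[0..8], body so far='51qqn1fv'
Chunk 2: stream[13..14]='7' size=0x7=7, data at stream[16..23]='dbyg3cr' -> body[8..15], body so far='51qqn1fvdbyg3cr'
Chunk 3: stream[25..26]='6' size=0x6=6, data at stream[28..34]='f9zr0q' -> body[15..21], body so far='51qqn1fvdbyg3crf9zr0q'
Chunk 4: stream[36..37]='0' size=0 (terminator). Final body='51qqn1fvdbyg3crf9zr0q' (21 bytes)
Body byte 0 at stream offset 3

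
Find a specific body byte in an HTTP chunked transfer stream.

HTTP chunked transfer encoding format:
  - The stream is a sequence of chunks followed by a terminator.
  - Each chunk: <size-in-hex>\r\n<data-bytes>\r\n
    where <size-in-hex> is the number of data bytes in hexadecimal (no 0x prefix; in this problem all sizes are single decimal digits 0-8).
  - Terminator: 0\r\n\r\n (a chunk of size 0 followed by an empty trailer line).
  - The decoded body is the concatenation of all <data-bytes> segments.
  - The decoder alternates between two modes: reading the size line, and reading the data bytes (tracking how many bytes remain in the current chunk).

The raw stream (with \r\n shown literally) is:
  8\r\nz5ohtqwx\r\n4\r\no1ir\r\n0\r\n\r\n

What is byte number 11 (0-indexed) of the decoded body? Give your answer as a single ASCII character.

Answer: r

Derivation:
Chunk 1: stream[0..1]='8' size=0x8=8, data at stream[3..11]='z5ohtqwx' -> body[0..8], body so far='z5ohtqwx'
Chunk 2: stream[13..14]='4' size=0x4=4, data at stream[16..20]='o1ir' -> body[8..12], body so far='z5ohtqwxo1ir'
Chunk 3: stream[22..23]='0' size=0 (terminator). Final body='z5ohtqwxo1ir' (12 bytes)
Body byte 11 = 'r'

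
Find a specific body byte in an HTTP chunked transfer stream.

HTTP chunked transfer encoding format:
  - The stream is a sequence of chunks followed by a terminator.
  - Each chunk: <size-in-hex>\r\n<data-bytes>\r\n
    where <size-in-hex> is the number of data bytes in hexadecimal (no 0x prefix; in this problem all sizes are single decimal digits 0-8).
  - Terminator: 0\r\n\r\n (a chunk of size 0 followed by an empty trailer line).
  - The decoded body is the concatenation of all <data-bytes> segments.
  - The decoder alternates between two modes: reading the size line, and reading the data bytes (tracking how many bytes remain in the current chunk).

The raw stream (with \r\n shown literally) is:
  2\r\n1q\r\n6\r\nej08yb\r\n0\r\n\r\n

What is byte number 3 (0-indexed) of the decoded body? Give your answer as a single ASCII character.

Answer: j

Derivation:
Chunk 1: stream[0..1]='2' size=0x2=2, data at stream[3..5]='1q' -> body[0..2], body so far='1q'
Chunk 2: stream[7..8]='6' size=0x6=6, data at stream[10..16]='ej08yb' -> body[2..8], body so far='1qej08yb'
Chunk 3: stream[18..19]='0' size=0 (terminator). Final body='1qej08yb' (8 bytes)
Body byte 3 = 'j'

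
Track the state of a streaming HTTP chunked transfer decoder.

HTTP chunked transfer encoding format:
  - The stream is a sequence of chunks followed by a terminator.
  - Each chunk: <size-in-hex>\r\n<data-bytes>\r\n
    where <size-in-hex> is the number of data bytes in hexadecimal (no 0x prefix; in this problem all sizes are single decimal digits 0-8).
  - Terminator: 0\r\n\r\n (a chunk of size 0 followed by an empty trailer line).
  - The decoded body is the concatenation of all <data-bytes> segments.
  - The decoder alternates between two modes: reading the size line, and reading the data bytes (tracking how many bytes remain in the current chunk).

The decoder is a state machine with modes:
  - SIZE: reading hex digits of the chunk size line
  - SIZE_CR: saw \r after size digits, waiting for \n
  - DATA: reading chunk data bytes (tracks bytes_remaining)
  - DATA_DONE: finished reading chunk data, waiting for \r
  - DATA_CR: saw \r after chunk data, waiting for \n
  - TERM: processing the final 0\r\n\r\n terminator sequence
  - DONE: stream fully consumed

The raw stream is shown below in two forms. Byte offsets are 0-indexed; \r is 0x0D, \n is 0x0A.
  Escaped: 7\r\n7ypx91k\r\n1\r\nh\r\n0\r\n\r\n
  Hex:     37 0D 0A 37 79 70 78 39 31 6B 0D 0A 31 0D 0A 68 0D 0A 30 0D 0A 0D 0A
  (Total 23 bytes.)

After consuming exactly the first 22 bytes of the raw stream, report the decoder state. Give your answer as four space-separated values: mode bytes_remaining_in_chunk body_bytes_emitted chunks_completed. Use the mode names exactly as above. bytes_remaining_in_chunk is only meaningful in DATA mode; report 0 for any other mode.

Answer: TERM 0 8 2

Derivation:
Byte 0 = '7': mode=SIZE remaining=0 emitted=0 chunks_done=0
Byte 1 = 0x0D: mode=SIZE_CR remaining=0 emitted=0 chunks_done=0
Byte 2 = 0x0A: mode=DATA remaining=7 emitted=0 chunks_done=0
Byte 3 = '7': mode=DATA remaining=6 emitted=1 chunks_done=0
Byte 4 = 'y': mode=DATA remaining=5 emitted=2 chunks_done=0
Byte 5 = 'p': mode=DATA remaining=4 emitted=3 chunks_done=0
Byte 6 = 'x': mode=DATA remaining=3 emitted=4 chunks_done=0
Byte 7 = '9': mode=DATA remaining=2 emitted=5 chunks_done=0
Byte 8 = '1': mode=DATA remaining=1 emitted=6 chunks_done=0
Byte 9 = 'k': mode=DATA_DONE remaining=0 emitted=7 chunks_done=0
Byte 10 = 0x0D: mode=DATA_CR remaining=0 emitted=7 chunks_done=0
Byte 11 = 0x0A: mode=SIZE remaining=0 emitted=7 chunks_done=1
Byte 12 = '1': mode=SIZE remaining=0 emitted=7 chunks_done=1
Byte 13 = 0x0D: mode=SIZE_CR remaining=0 emitted=7 chunks_done=1
Byte 14 = 0x0A: mode=DATA remaining=1 emitted=7 chunks_done=1
Byte 15 = 'h': mode=DATA_DONE remaining=0 emitted=8 chunks_done=1
Byte 16 = 0x0D: mode=DATA_CR remaining=0 emitted=8 chunks_done=1
Byte 17 = 0x0A: mode=SIZE remaining=0 emitted=8 chunks_done=2
Byte 18 = '0': mode=SIZE remaining=0 emitted=8 chunks_done=2
Byte 19 = 0x0D: mode=SIZE_CR remaining=0 emitted=8 chunks_done=2
Byte 20 = 0x0A: mode=TERM remaining=0 emitted=8 chunks_done=2
Byte 21 = 0x0D: mode=TERM remaining=0 emitted=8 chunks_done=2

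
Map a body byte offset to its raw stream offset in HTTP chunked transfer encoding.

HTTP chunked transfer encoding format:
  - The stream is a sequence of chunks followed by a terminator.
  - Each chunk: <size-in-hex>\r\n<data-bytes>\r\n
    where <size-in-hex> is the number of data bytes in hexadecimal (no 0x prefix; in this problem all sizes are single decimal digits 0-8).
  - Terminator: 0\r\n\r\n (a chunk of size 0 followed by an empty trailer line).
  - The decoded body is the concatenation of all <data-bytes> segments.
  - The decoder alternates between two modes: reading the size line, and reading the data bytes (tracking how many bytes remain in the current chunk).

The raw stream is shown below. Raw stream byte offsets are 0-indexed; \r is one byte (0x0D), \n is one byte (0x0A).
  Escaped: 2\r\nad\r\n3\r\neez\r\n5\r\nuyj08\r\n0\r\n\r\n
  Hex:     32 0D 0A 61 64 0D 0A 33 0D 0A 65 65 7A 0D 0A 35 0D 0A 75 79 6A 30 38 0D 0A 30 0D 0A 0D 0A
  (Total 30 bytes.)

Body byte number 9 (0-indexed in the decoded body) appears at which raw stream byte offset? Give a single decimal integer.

Chunk 1: stream[0..1]='2' size=0x2=2, data at stream[3..5]='ad' -> body[0..2], body so far='ad'
Chunk 2: stream[7..8]='3' size=0x3=3, data at stream[10..13]='eez' -> body[2..5], body so far='adeez'
Chunk 3: stream[15..16]='5' size=0x5=5, data at stream[18..23]='uyj08' -> body[5..10], body so far='adeezuyj08'
Chunk 4: stream[25..26]='0' size=0 (terminator). Final body='adeezuyj08' (10 bytes)
Body byte 9 at stream offset 22

Answer: 22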